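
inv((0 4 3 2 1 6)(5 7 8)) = (0 6 1 2 3 4)(5 8 7)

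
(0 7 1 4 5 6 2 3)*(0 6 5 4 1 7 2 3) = (0 2)(3 6)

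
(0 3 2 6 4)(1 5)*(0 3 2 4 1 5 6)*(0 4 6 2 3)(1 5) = (0 3 6 5 1 2 4)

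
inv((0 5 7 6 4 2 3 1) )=(0 1 3 2 4 6 7 5) 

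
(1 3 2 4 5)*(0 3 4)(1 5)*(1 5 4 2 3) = (0 1 2)(4 5)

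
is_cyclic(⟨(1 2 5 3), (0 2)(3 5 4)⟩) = no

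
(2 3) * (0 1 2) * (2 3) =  (0 1 3)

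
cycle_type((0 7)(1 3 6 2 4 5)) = 2.6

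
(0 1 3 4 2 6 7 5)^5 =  (0 6 3 5 2 1 7 4)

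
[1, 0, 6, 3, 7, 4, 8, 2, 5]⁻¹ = [1, 0, 7, 3, 5, 8, 2, 4, 6]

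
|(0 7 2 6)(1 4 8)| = 12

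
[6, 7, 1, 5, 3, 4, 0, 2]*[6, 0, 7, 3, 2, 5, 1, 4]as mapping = [0→1, 1→4, 2→0, 3→5, 4→3, 5→2, 6→6, 7→7]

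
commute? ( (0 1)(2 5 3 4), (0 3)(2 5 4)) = no: (0 1)(2 5 3 4) * (0 3)(2 5 4) = (0 1 3 2 4 5), (0 3)(2 5 4) * (0 1)(2 5 3 4) = (0 4 5 2 3 1)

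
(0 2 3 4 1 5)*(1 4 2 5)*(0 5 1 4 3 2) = (0 1 4 3)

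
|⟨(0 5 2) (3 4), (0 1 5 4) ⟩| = 720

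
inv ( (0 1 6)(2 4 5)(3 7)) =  (0 6 1)(2 5 4)(3 7)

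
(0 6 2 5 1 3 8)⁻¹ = (0 8 3 1 5 2 6)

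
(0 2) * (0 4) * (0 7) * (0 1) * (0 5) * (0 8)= (0 2 4 7 1 5 8)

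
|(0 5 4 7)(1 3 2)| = 12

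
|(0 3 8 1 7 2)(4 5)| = 6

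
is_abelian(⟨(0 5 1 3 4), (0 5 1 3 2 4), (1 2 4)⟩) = no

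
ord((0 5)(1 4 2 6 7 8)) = 6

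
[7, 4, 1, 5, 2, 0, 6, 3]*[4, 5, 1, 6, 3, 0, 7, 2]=[2, 3, 5, 0, 1, 4, 7, 6]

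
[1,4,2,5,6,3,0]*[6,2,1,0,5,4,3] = [2,5,1,4,3,0,6]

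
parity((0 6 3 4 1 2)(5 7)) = even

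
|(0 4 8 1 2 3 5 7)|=8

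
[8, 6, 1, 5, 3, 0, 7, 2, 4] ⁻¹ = [5, 2, 7, 4, 8, 3, 1, 6, 0] 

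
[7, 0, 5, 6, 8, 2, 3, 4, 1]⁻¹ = [1, 8, 5, 6, 7, 2, 3, 0, 4]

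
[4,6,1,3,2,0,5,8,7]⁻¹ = [5,2,4,3,0,6,1,8,7]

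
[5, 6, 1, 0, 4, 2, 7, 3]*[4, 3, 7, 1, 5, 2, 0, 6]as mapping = [0→2, 1→0, 2→3, 3→4, 4→5, 5→7, 6→6, 7→1]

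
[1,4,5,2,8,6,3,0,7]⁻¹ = [7,0,3,6,1,2,5,8,4]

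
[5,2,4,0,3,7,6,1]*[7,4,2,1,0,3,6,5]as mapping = [0→3,1→2,2→0,3→7,4→1,5→5,6→6,7→4]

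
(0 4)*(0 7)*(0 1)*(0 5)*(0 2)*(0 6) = (0 4 7 1 5 2 6)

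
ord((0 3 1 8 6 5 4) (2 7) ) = 14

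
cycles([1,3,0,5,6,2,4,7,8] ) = (0 1 3 5 2)(4 6)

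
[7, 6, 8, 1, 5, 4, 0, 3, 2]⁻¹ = [6, 3, 8, 7, 5, 4, 1, 0, 2]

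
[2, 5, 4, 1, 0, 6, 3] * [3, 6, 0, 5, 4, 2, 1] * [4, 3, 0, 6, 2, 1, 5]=[4, 0, 2, 5, 6, 3, 1] 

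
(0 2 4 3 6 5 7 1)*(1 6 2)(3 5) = (0 1)(2 4 5 7 6 3)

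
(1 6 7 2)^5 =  (1 6 7 2)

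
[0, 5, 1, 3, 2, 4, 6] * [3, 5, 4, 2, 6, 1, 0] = [3, 1, 5, 2, 4, 6, 0]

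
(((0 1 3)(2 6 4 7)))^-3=(2 6 4 7)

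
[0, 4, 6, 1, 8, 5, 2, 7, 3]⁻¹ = [0, 3, 6, 8, 1, 5, 2, 7, 4]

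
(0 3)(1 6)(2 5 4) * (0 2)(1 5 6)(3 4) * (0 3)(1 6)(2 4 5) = (0 5)(1 6 2)(3 4)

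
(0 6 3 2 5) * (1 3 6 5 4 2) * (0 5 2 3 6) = (0 2 4 3 1 6)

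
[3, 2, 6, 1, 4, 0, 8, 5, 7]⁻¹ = [5, 3, 1, 0, 4, 7, 2, 8, 6]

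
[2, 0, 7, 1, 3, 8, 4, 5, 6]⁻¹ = [1, 3, 0, 4, 6, 7, 8, 2, 5]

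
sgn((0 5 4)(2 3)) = -1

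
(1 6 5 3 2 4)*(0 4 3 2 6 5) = (0 4 1 5 2 3 6)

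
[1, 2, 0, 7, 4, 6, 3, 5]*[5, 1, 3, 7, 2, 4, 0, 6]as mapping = [0→1, 1→3, 2→5, 3→6, 4→2, 5→0, 6→7, 7→4]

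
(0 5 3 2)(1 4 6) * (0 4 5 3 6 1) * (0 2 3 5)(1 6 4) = (0 5 4 6 2 1)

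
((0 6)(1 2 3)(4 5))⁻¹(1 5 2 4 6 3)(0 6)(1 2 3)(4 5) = (0 1 2 4 3 5)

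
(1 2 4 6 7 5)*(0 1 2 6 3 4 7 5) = (0 1 6 5 2 7)(3 4)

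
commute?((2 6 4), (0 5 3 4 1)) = no:(2 6 4)*(0 5 3 4 1) = (0 5 3 4 2 6 1), (0 5 3 4 1)*(2 6 4) = (0 5 3 2 6 4 1)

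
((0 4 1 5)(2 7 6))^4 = (2 7 6)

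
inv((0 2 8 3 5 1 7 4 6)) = (0 6 4 7 1 5 3 8 2)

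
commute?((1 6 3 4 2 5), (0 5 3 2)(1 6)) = no:(1 6 3 4 2 5) * (0 5 3 2)(1 6) = (0 5 6 2 3 4), (0 5 3 2)(1 6) * (1 6 3 4 2 5) = (0 1 3 5 4 2)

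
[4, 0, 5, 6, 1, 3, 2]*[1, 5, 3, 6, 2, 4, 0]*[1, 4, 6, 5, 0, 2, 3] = [6, 4, 0, 1, 2, 3, 5]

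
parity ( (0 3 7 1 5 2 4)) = even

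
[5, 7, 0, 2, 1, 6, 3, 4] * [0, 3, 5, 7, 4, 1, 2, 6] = [1, 6, 0, 5, 3, 2, 7, 4]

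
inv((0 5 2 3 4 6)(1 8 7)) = (0 6 4 3 2 5)(1 7 8)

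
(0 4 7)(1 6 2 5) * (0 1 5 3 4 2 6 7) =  (0 2 3 4)(1 7)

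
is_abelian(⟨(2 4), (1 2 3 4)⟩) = no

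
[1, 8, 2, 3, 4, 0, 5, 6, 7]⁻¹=[5, 0, 2, 3, 4, 6, 7, 8, 1]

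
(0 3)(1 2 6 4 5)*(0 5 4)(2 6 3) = (0 2 3 5 1 6)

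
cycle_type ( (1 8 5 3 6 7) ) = 6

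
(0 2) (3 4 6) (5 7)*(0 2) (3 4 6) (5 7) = (3 6 4) 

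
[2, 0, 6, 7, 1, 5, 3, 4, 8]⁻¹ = [1, 4, 0, 6, 7, 5, 2, 3, 8]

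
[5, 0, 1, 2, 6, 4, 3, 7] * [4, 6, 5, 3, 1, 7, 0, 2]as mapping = [0→7, 1→4, 2→6, 3→5, 4→0, 5→1, 6→3, 7→2]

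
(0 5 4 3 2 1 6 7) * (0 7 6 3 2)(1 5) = (0 1 3)(2 5 4)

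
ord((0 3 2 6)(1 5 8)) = 12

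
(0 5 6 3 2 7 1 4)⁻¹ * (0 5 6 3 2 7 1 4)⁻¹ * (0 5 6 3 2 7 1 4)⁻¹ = (0 7 6 4 2 5 1 3)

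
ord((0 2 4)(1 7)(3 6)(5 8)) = 6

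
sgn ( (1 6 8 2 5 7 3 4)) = -1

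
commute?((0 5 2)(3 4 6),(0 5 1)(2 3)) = no:(0 5 2)(3 4 6)*(0 5 1)(2 3) = (0 1)(2 5 3 4 6),(0 5 1)(2 3)*(0 5 2)(3 4 6) = (0 2 4 6 3)(1 5)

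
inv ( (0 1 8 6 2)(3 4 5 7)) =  (0 2 6 8 1)(3 7 5 4)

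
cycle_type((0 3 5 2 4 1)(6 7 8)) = 3.6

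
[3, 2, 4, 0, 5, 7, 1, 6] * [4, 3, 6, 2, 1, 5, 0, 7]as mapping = [0→2, 1→6, 2→1, 3→4, 4→5, 5→7, 6→3, 7→0]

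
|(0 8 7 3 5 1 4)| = 7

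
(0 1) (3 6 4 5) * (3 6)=(0 1) (4 5 6) 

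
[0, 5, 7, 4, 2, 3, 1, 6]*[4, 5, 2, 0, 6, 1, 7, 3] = [4, 1, 3, 6, 2, 0, 5, 7]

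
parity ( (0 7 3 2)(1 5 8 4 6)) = odd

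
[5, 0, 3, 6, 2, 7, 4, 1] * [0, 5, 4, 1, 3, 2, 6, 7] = [2, 0, 1, 6, 4, 7, 3, 5]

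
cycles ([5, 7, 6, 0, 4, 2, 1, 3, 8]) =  (0 5 2 6 1 7 3)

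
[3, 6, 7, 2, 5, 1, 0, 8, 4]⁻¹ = [6, 5, 3, 0, 8, 4, 1, 2, 7]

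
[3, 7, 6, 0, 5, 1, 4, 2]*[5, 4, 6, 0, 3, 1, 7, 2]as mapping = [0→0, 1→2, 2→7, 3→5, 4→1, 5→4, 6→3, 7→6]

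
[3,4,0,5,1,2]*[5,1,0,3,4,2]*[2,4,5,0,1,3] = [0,1,3,5,4,2]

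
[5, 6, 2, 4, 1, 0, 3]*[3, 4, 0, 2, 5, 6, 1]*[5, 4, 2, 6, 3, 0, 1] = [1, 4, 5, 0, 3, 6, 2]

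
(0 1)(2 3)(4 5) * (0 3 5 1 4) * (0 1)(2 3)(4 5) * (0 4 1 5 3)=(0 3)(1 2)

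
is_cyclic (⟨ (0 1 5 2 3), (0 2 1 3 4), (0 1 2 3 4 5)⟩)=no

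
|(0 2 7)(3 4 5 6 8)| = 15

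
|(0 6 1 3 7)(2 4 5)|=15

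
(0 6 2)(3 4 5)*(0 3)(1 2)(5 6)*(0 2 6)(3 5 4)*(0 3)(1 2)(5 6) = (0 4 3)(1 5)(2 6)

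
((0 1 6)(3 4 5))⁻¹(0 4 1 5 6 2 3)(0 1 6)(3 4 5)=(0 2 4 1 5 6 3)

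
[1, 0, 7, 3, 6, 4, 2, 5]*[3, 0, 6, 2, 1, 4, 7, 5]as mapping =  [0→0, 1→3, 2→5, 3→2, 4→7, 5→1, 6→6, 7→4]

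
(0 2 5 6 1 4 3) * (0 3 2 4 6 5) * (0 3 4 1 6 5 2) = (0 1 5 2 3 4)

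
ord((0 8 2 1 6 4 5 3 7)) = 9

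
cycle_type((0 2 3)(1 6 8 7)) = 3.4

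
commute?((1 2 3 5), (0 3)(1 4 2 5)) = no:(1 2 3 5)*(0 3)(1 4 2 5) = (0 3 1 5 4 2), (0 3)(1 4 2 5)*(1 2 3 5) = (0 5 2 1 4 3)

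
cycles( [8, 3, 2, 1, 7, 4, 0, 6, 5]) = (0 8 5 4 7 6)(1 3)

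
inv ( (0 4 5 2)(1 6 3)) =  (0 2 5 4)(1 3 6)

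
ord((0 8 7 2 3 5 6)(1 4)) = 14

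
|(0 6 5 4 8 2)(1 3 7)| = 6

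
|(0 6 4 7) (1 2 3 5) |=4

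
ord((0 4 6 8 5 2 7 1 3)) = 9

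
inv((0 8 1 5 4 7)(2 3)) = (0 7 4 5 1 8)(2 3)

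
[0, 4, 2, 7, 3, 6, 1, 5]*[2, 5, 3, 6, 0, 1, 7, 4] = [2, 0, 3, 4, 6, 7, 5, 1]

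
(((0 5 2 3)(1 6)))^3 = (0 3 2 5)(1 6)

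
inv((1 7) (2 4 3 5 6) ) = (1 7) (2 6 5 3 4) 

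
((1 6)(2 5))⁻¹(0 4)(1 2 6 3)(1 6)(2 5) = (0 4)(1 3 6 5)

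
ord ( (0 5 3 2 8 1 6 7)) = 8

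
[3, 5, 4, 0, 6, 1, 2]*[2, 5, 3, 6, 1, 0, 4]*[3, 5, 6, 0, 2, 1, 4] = [4, 3, 5, 6, 2, 1, 0]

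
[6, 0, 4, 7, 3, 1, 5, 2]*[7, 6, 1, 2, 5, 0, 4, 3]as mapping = [0→4, 1→7, 2→5, 3→3, 4→2, 5→6, 6→0, 7→1]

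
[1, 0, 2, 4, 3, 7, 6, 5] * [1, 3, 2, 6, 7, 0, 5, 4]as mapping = [0→3, 1→1, 2→2, 3→7, 4→6, 5→4, 6→5, 7→0]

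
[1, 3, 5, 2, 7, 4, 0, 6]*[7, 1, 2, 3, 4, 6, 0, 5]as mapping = [0→1, 1→3, 2→6, 3→2, 4→5, 5→4, 6→7, 7→0]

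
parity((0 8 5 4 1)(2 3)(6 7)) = even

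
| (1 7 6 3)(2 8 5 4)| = 4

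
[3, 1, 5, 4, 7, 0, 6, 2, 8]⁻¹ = [5, 1, 7, 0, 3, 2, 6, 4, 8]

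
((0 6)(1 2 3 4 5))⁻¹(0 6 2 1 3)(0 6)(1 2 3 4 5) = (0 3 2 4 6)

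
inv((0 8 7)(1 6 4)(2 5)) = (0 7 8)(1 4 6)(2 5)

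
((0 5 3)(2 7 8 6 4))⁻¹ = (0 3 5)(2 4 6 8 7)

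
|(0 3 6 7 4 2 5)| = 7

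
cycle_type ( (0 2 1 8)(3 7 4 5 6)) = 4.5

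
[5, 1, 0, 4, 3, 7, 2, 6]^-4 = [5, 1, 0, 3, 4, 7, 2, 6]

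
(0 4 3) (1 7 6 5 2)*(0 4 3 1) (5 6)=(0 3 4 1 7 5 2) 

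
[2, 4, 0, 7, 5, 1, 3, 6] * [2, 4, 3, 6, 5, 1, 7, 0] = [3, 5, 2, 0, 1, 4, 6, 7]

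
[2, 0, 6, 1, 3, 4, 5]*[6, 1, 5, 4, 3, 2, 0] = [5, 6, 0, 1, 4, 3, 2]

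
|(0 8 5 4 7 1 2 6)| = 8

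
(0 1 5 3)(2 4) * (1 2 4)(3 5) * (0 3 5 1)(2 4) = (0 4 2)(1 5)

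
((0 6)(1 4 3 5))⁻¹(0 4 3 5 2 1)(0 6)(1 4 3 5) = (1 2 4 6 3 5)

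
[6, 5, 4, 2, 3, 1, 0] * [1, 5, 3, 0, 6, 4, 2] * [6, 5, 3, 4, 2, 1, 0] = [3, 2, 0, 4, 6, 1, 5]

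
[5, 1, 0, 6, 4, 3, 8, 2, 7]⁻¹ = [2, 1, 7, 5, 4, 0, 3, 8, 6]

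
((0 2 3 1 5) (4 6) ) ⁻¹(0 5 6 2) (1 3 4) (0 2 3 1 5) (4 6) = (0 4 3 2) (1 6 5) 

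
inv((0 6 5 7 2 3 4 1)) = (0 1 4 3 2 7 5 6)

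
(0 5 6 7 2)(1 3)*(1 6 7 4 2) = (0 5 7 1 3 6 4 2)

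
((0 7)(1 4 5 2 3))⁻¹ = (0 7)(1 3 2 5 4)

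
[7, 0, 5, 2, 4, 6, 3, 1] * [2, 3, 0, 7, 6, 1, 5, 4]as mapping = [0→4, 1→2, 2→1, 3→0, 4→6, 5→5, 6→7, 7→3]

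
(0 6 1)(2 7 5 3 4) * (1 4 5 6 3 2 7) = (0 3 5 2 1)(4 7 6)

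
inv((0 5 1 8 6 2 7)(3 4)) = (0 7 2 6 8 1 5)(3 4)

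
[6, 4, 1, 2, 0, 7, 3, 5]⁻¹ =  [4, 2, 3, 6, 1, 7, 0, 5]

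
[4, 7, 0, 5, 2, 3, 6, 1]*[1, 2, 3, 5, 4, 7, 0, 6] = [4, 6, 1, 7, 3, 5, 0, 2]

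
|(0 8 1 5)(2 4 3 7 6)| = 20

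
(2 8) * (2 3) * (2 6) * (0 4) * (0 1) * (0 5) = (0 4 1 5)(2 8 3 6)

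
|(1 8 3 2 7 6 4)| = 7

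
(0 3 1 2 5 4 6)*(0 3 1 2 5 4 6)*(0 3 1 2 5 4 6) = (0 2 6 1 4 3 5)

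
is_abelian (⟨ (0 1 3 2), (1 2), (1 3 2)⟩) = no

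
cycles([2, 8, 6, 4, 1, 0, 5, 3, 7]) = (0 2 6 5)(1 8 7 3 4)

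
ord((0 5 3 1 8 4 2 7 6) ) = 9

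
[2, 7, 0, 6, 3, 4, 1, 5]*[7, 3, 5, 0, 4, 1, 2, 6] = [5, 6, 7, 2, 0, 4, 3, 1]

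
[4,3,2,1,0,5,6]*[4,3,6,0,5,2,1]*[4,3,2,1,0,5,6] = [5,4,6,1,0,2,3]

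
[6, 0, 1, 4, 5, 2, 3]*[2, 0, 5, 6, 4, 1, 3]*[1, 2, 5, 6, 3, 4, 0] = [6, 5, 1, 3, 2, 4, 0]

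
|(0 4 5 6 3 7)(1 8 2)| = 6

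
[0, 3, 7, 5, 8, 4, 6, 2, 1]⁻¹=[0, 8, 7, 1, 5, 3, 6, 2, 4]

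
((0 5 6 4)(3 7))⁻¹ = (0 4 6 5)(3 7)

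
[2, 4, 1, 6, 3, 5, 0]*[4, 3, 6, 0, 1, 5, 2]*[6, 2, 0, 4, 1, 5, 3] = [3, 2, 4, 0, 6, 5, 1]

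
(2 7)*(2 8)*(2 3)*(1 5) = (1 5)(2 7 8 3)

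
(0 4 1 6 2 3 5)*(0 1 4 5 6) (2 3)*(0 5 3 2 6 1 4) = (0 3 1 5 4) (2 6) 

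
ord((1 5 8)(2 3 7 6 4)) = 15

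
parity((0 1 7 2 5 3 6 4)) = odd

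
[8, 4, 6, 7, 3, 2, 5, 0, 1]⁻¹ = [7, 8, 5, 4, 1, 6, 2, 3, 0]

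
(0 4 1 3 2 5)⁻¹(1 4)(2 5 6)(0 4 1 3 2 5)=(0 6 5)(1 3)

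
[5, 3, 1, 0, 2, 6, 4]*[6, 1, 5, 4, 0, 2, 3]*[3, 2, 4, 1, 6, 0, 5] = [4, 6, 2, 5, 0, 1, 3]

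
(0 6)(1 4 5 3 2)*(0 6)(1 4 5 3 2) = (1 5 2 4 3)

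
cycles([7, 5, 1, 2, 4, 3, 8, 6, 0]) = (0 7 6 8)(1 5 3 2)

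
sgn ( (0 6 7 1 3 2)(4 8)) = 1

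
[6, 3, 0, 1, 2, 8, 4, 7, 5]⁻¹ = [2, 3, 4, 1, 6, 8, 0, 7, 5]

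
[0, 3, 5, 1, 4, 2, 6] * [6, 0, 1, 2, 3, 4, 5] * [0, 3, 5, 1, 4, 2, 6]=[6, 5, 4, 0, 1, 3, 2]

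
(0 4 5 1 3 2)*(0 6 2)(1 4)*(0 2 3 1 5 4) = (0 5)(2 6 3)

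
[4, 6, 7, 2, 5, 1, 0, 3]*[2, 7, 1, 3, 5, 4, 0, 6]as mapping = [0→5, 1→0, 2→6, 3→1, 4→4, 5→7, 6→2, 7→3]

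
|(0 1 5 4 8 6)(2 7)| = 6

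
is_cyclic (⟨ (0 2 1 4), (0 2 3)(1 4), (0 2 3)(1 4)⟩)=no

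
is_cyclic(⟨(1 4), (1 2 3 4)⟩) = no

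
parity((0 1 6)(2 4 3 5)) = odd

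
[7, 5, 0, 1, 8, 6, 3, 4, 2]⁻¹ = [2, 3, 8, 6, 7, 1, 5, 0, 4]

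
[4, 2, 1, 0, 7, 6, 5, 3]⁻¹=[3, 2, 1, 7, 0, 6, 5, 4]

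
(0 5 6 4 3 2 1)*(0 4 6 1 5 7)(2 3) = (0 7)(1 4 2 5)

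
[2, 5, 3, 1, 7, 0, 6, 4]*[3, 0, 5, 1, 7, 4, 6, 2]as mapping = [0→5, 1→4, 2→1, 3→0, 4→2, 5→3, 6→6, 7→7]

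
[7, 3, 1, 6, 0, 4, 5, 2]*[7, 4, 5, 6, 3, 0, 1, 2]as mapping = [0→2, 1→6, 2→4, 3→1, 4→7, 5→3, 6→0, 7→5]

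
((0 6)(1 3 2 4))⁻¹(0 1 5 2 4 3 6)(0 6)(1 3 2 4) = (0 6 3 5 4 1 2)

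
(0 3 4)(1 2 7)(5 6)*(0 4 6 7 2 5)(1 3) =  (0 1 5 7 3 6)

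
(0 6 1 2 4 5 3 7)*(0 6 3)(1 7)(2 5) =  (0 3 1 5)(2 4)(6 7)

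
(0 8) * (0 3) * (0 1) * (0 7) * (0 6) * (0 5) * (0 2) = (0 8 3 1 7 6 5 2)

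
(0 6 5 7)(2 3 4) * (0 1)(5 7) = (0 6 7 1)(2 3 4)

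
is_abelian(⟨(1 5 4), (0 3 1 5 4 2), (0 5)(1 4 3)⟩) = no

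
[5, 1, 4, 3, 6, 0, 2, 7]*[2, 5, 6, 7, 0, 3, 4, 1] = [3, 5, 0, 7, 4, 2, 6, 1]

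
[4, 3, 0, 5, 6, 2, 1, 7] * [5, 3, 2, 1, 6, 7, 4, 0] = [6, 1, 5, 7, 4, 2, 3, 0]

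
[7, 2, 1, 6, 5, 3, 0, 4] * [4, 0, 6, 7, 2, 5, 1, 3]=[3, 6, 0, 1, 5, 7, 4, 2]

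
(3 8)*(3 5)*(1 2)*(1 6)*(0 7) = (0 7) (1 2 6) (3 8 5) 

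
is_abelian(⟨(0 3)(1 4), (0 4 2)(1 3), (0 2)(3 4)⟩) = no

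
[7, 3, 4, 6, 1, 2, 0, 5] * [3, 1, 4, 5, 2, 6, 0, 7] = [7, 5, 2, 0, 1, 4, 3, 6]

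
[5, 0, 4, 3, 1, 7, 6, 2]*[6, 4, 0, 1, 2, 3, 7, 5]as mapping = [0→3, 1→6, 2→2, 3→1, 4→4, 5→5, 6→7, 7→0]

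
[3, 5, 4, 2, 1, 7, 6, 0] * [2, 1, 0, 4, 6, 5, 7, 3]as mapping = [0→4, 1→5, 2→6, 3→0, 4→1, 5→3, 6→7, 7→2]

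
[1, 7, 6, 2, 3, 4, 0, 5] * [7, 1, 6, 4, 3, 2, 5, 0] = [1, 0, 5, 6, 4, 3, 7, 2]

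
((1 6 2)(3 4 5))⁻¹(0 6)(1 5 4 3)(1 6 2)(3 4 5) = (0 2)(3 5 4 6)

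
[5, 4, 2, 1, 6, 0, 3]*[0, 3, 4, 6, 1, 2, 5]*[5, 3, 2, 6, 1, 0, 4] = [2, 3, 1, 6, 0, 5, 4] 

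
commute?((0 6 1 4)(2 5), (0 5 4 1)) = no:(0 6 1 4)(2 5) * (0 5 4 1) = (0 6)(2 4 5), (0 5 4 1) * (0 6 1 4)(2 5) = (0 2 5)(1 6)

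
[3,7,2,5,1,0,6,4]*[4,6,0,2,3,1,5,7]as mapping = [0→2,1→7,2→0,3→1,4→6,5→4,6→5,7→3]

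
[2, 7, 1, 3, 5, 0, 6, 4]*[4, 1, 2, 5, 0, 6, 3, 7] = [2, 7, 1, 5, 6, 4, 3, 0]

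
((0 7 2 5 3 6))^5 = (0 6 3 5 2 7)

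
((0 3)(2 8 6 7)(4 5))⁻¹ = (0 3)(2 7 6 8)(4 5)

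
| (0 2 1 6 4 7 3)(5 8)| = 14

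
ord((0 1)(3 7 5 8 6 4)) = 6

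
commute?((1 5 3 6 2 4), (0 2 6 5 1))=no:(1 5 3 6 2 4)*(0 2 6 5 1)=(0 2 4)(3 5), (0 2 6 5 1)*(1 5 3 6 2 4)=(0 4 1)(3 6)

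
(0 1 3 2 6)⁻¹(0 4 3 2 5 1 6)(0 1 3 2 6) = (0 1 4 2 6 5 3)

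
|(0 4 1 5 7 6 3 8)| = 8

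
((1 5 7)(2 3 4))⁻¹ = (1 7 5)(2 4 3)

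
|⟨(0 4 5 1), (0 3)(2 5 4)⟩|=720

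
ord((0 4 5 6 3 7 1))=7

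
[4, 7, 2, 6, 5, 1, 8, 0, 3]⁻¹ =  [7, 5, 2, 8, 0, 4, 3, 1, 6]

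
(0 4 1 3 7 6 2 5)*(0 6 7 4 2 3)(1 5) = (0 2 1)(3 4 5 6)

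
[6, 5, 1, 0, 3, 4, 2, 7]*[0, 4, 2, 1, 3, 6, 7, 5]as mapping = [0→7, 1→6, 2→4, 3→0, 4→1, 5→3, 6→2, 7→5]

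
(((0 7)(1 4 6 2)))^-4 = ()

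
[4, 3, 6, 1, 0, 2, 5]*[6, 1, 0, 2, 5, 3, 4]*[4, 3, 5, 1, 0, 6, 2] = [6, 5, 0, 3, 2, 4, 1]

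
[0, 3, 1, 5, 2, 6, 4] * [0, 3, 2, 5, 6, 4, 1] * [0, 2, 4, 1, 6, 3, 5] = [0, 3, 1, 6, 4, 2, 5]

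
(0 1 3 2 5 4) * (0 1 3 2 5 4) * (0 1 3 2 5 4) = (0 2)(1 5)(3 4)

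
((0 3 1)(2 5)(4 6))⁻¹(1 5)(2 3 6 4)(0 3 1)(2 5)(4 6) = (0 2)(1 4 6 5)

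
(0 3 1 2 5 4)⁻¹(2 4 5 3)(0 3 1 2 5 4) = (0 4 1 5)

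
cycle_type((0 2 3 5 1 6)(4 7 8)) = 3.6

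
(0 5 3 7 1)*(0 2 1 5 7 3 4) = (0 7 5 4)(1 2)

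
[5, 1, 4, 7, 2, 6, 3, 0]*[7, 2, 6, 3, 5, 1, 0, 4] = [1, 2, 5, 4, 6, 0, 3, 7]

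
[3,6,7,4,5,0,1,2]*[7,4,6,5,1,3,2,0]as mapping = [0→5,1→2,2→0,3→1,4→3,5→7,6→4,7→6]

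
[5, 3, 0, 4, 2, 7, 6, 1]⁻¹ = [2, 7, 4, 1, 3, 0, 6, 5]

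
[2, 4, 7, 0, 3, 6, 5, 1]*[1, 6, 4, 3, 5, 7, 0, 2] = [4, 5, 2, 1, 3, 0, 7, 6]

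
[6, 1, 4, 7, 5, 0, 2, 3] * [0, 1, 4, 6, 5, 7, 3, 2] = [3, 1, 5, 2, 7, 0, 4, 6]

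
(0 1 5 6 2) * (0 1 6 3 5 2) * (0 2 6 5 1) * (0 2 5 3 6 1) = (0 3)(5 6)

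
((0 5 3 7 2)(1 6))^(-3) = (0 3 2 5 7)(1 6)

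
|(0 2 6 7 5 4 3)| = 7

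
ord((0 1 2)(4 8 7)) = 3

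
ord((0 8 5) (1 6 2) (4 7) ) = 6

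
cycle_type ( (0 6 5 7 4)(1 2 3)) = 3.5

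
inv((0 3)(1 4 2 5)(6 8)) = (0 3)(1 5 2 4)(6 8)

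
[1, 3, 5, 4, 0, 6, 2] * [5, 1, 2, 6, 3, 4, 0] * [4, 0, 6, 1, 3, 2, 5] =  [0, 5, 3, 1, 2, 4, 6]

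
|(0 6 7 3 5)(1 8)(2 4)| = 10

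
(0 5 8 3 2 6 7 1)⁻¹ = (0 1 7 6 2 3 8 5)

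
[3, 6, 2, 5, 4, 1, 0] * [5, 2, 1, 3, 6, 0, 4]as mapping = [0→3, 1→4, 2→1, 3→0, 4→6, 5→2, 6→5]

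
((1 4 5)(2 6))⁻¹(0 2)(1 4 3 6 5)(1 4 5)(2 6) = (0 6)(1 4 5 3 2)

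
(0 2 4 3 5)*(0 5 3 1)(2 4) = (0 4 1)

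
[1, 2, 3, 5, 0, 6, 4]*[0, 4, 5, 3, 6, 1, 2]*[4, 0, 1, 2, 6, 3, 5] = [6, 3, 2, 0, 4, 1, 5]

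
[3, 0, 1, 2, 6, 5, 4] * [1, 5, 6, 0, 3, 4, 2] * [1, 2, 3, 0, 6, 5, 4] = [1, 2, 5, 4, 3, 6, 0]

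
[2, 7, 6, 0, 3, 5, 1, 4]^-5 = [6, 4, 1, 2, 0, 5, 7, 3]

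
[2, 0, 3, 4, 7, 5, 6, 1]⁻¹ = [1, 7, 0, 2, 3, 5, 6, 4]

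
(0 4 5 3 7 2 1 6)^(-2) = (0 1 7 5)(2 3 4 6)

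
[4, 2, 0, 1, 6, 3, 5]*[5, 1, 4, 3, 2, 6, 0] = [2, 4, 5, 1, 0, 3, 6]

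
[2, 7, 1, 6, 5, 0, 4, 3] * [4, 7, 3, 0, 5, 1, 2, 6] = [3, 6, 7, 2, 1, 4, 5, 0]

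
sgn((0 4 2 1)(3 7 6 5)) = 1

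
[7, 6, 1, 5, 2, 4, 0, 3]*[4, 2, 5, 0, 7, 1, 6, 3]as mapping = [0→3, 1→6, 2→2, 3→1, 4→5, 5→7, 6→4, 7→0]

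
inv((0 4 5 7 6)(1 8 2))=(0 6 7 5 4)(1 2 8)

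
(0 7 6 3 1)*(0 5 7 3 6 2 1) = (0 3)(1 5 7 2)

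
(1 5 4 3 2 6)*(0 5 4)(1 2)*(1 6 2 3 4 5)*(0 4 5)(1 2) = (0 2 1)(3 6)(4 5)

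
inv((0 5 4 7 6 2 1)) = (0 1 2 6 7 4 5)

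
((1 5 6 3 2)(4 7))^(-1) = (1 2 3 6 5)(4 7)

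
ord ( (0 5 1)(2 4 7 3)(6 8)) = 12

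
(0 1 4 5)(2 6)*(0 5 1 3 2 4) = (0 3 2 6 4 1)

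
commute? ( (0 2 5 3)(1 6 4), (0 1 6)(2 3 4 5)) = no: (0 2 5 3)(1 6 4)*(0 1 6)(2 3 4 5) = (0 3 1)(4 6 5), (0 1 6)(2 3 4 5)*(0 2 5 3)(1 6 4) = (0 6 2)(1 4 3)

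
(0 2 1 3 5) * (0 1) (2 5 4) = (0 5 1 3 4 2) 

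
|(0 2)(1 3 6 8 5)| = 10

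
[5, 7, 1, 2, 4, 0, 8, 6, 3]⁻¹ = [5, 2, 3, 8, 4, 0, 7, 1, 6]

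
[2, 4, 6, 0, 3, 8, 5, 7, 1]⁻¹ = [3, 8, 0, 4, 1, 6, 2, 7, 5]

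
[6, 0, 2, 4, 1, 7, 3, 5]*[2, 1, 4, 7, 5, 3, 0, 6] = [0, 2, 4, 5, 1, 6, 7, 3]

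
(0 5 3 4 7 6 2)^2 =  (0 3 7 2 5 4 6)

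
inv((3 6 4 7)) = (3 7 4 6)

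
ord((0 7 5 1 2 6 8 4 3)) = 9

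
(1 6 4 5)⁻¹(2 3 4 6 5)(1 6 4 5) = (1 2 3 5 4)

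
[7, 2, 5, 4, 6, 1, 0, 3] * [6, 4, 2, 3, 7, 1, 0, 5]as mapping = [0→5, 1→2, 2→1, 3→7, 4→0, 5→4, 6→6, 7→3]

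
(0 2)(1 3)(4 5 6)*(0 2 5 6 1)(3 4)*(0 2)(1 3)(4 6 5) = (0 4 5 3 2)(1 6)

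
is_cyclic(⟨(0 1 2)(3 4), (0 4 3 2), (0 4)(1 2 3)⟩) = no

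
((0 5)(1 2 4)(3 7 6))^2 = (1 4 2)(3 6 7)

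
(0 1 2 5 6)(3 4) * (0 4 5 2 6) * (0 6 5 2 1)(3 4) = (1 5 6 3 2)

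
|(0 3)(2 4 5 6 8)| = 10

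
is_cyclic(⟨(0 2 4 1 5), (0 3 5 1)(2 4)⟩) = no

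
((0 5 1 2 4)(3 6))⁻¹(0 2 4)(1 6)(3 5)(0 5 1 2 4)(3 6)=(0 5 4)(1 6)(2 3)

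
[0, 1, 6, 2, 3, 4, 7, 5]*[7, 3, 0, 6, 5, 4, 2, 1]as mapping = [0→7, 1→3, 2→2, 3→0, 4→6, 5→5, 6→1, 7→4]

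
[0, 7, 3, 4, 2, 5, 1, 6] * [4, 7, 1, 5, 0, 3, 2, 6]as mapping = [0→4, 1→6, 2→5, 3→0, 4→1, 5→3, 6→7, 7→2]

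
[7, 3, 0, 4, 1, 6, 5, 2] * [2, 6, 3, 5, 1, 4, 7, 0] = [0, 5, 2, 1, 6, 7, 4, 3]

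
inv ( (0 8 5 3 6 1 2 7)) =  (0 7 2 1 6 3 5 8)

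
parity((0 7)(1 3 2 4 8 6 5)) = odd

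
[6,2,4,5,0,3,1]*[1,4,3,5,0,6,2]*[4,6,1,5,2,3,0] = [1,5,4,0,6,3,2]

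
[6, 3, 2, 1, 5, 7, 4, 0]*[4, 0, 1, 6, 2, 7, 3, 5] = [3, 6, 1, 0, 7, 5, 2, 4]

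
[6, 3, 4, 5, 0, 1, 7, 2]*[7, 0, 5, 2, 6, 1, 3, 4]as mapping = [0→3, 1→2, 2→6, 3→1, 4→7, 5→0, 6→4, 7→5]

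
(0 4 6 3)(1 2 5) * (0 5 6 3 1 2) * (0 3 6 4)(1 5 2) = (1 3 2 4 6 5)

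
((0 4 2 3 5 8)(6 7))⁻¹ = (0 8 5 3 2 4)(6 7)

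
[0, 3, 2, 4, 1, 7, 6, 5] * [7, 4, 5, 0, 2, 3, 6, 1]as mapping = [0→7, 1→0, 2→5, 3→2, 4→4, 5→1, 6→6, 7→3]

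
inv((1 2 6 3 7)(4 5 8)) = (1 7 3 6 2)(4 8 5)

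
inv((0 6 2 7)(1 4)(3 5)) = (0 7 2 6)(1 4)(3 5)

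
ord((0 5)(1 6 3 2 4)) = 10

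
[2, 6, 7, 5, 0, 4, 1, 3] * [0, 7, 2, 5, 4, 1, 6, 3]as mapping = [0→2, 1→6, 2→3, 3→1, 4→0, 5→4, 6→7, 7→5]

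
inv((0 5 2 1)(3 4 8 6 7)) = (0 1 2 5)(3 7 6 8 4)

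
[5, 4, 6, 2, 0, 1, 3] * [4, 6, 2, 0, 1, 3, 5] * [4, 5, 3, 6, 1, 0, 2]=[6, 5, 0, 3, 1, 2, 4]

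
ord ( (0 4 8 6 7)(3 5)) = 10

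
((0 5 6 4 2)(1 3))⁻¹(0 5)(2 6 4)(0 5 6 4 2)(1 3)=(0 4 2)(5 6)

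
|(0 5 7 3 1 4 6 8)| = 8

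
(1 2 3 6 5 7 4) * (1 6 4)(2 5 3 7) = (1 5 2 7)(3 4 6)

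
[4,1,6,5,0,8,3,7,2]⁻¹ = [4,1,8,6,0,3,2,7,5]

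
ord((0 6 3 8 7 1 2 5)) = 8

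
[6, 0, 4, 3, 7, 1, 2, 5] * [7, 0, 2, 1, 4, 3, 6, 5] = [6, 7, 4, 1, 5, 0, 2, 3]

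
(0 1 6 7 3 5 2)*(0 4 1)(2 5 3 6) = (1 2 4)(6 7)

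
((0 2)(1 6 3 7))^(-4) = ()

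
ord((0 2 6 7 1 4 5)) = 7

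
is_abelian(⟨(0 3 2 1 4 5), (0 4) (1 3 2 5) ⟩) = no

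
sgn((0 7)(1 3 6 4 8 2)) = 1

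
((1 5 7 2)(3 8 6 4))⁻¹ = (1 2 7 5)(3 4 6 8)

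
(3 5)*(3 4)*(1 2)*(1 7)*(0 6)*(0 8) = (0 6 8)(1 2 7)(3 5 4)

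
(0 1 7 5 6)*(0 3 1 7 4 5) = (0 7) (1 4 5 6 3) 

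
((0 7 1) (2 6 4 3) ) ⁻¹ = (0 1 7) (2 3 4 6) 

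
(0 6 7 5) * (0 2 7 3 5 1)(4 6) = (0 4 6 3 5 2 7 1)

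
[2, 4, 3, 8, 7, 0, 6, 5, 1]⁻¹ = [5, 8, 0, 2, 1, 7, 6, 4, 3]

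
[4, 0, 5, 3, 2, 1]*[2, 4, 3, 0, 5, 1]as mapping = [0→5, 1→2, 2→1, 3→0, 4→3, 5→4]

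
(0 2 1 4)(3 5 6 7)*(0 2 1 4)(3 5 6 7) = (0 1)(2 4)(3 6)(5 7)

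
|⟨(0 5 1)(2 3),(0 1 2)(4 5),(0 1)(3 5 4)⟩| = 720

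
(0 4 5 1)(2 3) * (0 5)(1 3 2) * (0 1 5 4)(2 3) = (1 4)(2 3 5)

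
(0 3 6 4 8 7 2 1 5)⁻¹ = (0 5 1 2 7 8 4 6 3)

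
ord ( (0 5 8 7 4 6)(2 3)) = 6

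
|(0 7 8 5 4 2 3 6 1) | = 9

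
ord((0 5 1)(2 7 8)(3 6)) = 6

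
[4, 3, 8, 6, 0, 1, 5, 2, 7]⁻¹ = [4, 5, 7, 1, 0, 6, 3, 8, 2]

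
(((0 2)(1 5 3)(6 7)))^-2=(1 5 3)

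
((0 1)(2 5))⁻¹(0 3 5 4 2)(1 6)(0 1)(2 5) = (0 6)(1 3 2 4 5)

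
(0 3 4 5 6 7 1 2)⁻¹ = (0 2 1 7 6 5 4 3)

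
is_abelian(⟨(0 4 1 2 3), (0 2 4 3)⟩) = no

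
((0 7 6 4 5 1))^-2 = (0 5 6)(1 4 7)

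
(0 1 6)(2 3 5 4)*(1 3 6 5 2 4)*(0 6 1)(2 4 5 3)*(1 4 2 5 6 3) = (0 5)(2 4 6 3)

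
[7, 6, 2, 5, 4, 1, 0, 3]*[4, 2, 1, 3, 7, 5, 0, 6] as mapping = [0→6, 1→0, 2→1, 3→5, 4→7, 5→2, 6→4, 7→3] 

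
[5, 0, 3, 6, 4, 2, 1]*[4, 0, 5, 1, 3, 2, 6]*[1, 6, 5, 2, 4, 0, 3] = [5, 4, 6, 3, 2, 0, 1]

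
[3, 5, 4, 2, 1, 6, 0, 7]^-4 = [4, 0, 5, 1, 6, 3, 2, 7]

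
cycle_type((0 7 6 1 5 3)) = 6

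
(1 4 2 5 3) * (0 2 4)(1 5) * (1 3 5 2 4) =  (0 4 1)(2 3)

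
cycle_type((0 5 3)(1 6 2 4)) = 3.4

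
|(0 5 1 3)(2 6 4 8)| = 4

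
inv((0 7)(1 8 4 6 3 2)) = (0 7)(1 2 3 6 4 8)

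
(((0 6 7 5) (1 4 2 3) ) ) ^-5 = (0 5 7 6) (1 3 2 4) 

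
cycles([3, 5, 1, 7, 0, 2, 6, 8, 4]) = (0 3 7 8 4)(1 5 2)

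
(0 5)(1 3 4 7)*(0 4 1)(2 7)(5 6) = (0 6 5 4 2 7)(1 3)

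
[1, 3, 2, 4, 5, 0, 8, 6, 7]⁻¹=[5, 0, 2, 1, 3, 4, 7, 8, 6]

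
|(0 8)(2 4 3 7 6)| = 10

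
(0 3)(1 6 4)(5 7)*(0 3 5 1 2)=(0 5 7 1 6 4 2)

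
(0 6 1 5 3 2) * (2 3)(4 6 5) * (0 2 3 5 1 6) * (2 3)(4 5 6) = (0 1 5 2 3 6 4)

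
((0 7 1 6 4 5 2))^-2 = (0 5 6 7 2 4 1)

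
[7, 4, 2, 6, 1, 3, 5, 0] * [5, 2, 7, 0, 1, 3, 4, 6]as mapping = [0→6, 1→1, 2→7, 3→4, 4→2, 5→0, 6→3, 7→5]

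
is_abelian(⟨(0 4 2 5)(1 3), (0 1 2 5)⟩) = no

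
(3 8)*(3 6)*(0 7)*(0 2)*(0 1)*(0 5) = (0 7 2 1 5)(3 8 6)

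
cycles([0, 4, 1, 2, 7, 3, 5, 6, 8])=(1 4 7 6 5 3 2)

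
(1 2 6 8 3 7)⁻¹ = (1 7 3 8 6 2)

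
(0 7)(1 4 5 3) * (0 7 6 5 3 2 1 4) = (0 6 5 2 1)(3 4)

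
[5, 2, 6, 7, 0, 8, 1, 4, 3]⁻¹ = [4, 6, 1, 8, 7, 0, 2, 3, 5]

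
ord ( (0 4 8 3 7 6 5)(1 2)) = 14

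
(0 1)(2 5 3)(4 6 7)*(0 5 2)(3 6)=(0 1 5 6 7 4 3)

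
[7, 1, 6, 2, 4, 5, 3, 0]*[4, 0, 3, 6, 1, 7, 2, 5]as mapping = [0→5, 1→0, 2→2, 3→3, 4→1, 5→7, 6→6, 7→4]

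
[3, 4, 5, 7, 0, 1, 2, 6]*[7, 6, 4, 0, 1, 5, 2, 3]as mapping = [0→0, 1→1, 2→5, 3→3, 4→7, 5→6, 6→4, 7→2]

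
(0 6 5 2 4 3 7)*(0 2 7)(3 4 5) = (0 6 3)(2 5 7)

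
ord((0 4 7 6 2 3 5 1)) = 8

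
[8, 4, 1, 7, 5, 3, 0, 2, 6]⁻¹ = [6, 2, 7, 5, 1, 4, 8, 3, 0]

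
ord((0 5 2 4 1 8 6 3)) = 8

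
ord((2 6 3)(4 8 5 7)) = 12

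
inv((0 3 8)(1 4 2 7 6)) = (0 8 3)(1 6 7 2 4)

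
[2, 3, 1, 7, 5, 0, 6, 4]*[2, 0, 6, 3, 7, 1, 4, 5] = [6, 3, 0, 5, 1, 2, 4, 7]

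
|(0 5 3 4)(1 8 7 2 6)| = 20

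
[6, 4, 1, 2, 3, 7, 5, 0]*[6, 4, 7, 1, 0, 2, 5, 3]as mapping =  [0→5, 1→0, 2→4, 3→7, 4→1, 5→3, 6→2, 7→6]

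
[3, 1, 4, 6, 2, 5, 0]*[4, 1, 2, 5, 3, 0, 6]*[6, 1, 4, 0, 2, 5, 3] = [5, 1, 0, 3, 4, 6, 2]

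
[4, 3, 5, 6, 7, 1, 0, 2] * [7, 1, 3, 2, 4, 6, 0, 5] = [4, 2, 6, 0, 5, 1, 7, 3]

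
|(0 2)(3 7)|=2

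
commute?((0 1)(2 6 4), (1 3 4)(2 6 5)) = no:(0 1)(2 6 4) * (1 3 4)(2 6 5) = (0 3 4 6 1)(2 5), (1 3 4)(2 6 5) * (0 1)(2 6 4) = (0 1 3 2 4)(5 6)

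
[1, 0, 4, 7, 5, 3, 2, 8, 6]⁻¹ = [1, 0, 6, 5, 2, 4, 8, 3, 7]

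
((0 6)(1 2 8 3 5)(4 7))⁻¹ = (0 6)(1 5 3 8 2)(4 7)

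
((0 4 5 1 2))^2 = (0 5 2 4 1)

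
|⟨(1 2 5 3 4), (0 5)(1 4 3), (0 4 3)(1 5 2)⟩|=720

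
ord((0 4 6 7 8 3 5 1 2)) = 9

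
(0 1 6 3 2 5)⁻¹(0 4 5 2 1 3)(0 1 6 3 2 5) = (0 5 6 2 1 4)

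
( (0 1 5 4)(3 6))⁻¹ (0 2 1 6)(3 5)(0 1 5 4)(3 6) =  (1 2 5 3)(4 6)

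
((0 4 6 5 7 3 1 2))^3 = (0 5 1 4 7 2 6 3)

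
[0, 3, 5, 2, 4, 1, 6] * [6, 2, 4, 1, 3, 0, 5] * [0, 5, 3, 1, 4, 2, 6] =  [6, 5, 0, 4, 1, 3, 2]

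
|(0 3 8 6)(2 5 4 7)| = 4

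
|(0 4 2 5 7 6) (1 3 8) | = 6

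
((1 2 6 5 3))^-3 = (1 6 3 2 5)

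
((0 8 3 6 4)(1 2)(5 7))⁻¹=(0 4 6 3 8)(1 2)(5 7)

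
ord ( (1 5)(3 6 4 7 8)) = 10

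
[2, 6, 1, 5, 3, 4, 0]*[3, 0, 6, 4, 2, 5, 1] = [6, 1, 0, 5, 4, 2, 3]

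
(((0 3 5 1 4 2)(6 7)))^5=(0 2 4 1 5 3)(6 7)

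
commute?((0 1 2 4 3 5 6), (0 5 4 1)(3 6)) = no:(0 1 2 4 3 5 6)*(0 5 4 1)(3 6) = (1 2)(3 4 6 5), (0 5 4 1)(3 6)*(0 1 2 4 3 5 6) = (0 6 5 3)(2 4)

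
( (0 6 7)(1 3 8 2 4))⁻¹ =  (0 7 6)(1 4 2 8 3)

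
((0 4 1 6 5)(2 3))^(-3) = (0 1 5 4 6)(2 3)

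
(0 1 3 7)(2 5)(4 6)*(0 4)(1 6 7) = (0 6)(1 3)(2 5)(4 7)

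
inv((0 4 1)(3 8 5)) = (0 1 4)(3 5 8)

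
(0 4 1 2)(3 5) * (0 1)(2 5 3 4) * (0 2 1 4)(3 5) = (0 1 3 5)(2 4)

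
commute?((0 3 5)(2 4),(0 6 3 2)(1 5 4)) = no:(0 3 5)(2 4) * (0 6 3 2)(1 5 4) = (0 2 1 5 6 3 4),(0 6 3 2)(1 5 4) * (0 3 5)(2 4) = (0 6 5 2 3 4 1)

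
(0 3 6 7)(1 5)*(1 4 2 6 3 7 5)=(0 7)(2 6 5 4)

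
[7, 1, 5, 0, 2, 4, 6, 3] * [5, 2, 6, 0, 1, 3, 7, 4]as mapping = [0→4, 1→2, 2→3, 3→5, 4→6, 5→1, 6→7, 7→0]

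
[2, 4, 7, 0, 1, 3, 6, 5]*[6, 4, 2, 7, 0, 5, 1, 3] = [2, 0, 3, 6, 4, 7, 1, 5]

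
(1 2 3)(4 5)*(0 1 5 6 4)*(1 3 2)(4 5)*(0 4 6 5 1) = (0 3 6 1)(4 5)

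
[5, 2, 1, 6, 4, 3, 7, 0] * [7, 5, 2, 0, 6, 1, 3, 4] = [1, 2, 5, 3, 6, 0, 4, 7]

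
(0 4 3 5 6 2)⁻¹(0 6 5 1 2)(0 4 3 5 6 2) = (0 4 2 6 1)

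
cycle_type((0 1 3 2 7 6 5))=7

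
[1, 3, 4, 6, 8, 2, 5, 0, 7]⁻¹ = [7, 0, 5, 1, 2, 6, 3, 8, 4]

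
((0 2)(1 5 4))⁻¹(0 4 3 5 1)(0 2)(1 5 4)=(1 3 4 5 2)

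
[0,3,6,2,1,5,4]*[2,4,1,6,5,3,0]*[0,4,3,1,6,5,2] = [3,2,0,4,6,1,5]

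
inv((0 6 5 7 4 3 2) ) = (0 2 3 4 7 5 6) 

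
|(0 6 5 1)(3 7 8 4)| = 4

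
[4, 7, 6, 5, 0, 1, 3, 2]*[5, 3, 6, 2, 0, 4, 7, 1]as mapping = [0→0, 1→1, 2→7, 3→4, 4→5, 5→3, 6→2, 7→6]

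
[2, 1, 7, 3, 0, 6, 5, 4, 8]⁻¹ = [4, 1, 0, 3, 7, 6, 5, 2, 8]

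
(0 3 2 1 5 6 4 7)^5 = (0 6 2 7 5 3 4 1)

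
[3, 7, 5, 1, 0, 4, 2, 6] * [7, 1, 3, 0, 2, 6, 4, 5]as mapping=[0→0, 1→5, 2→6, 3→1, 4→7, 5→2, 6→3, 7→4]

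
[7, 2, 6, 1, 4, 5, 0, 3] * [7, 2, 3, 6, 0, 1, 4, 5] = [5, 3, 4, 2, 0, 1, 7, 6]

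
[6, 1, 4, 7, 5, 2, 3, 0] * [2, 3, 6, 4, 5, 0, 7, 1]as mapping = [0→7, 1→3, 2→5, 3→1, 4→0, 5→6, 6→4, 7→2]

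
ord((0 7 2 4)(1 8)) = 4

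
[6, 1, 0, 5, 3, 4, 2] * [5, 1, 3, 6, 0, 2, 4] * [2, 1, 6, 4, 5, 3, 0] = [5, 1, 3, 6, 0, 2, 4]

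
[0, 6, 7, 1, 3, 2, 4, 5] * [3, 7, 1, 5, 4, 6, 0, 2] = [3, 0, 2, 7, 5, 1, 4, 6]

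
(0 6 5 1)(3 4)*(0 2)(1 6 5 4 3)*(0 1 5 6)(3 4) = (0 6 3 4 5)(1 2)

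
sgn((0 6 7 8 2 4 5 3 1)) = 1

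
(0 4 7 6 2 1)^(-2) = (0 2 7)(1 6 4)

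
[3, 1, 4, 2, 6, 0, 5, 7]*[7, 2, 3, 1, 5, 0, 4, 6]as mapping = [0→1, 1→2, 2→5, 3→3, 4→4, 5→7, 6→0, 7→6]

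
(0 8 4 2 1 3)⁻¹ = (0 3 1 2 4 8)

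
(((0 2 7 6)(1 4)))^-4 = ()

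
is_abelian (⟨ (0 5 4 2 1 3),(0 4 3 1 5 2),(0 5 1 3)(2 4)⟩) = no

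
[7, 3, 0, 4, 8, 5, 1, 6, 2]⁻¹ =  [2, 6, 8, 1, 3, 5, 7, 0, 4]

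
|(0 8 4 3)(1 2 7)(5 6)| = 12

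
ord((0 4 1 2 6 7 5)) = 7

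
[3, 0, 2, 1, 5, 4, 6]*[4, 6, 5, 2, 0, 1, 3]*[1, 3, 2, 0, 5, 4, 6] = [2, 5, 4, 6, 3, 1, 0]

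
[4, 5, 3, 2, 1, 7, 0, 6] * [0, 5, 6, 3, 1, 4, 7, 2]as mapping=[0→1, 1→4, 2→3, 3→6, 4→5, 5→2, 6→0, 7→7]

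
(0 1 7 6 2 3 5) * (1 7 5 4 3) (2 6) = (0 7 2 1 5) (3 4) 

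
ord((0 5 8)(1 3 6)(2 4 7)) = 3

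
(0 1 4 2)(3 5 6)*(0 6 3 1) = (1 4 2 6)(3 5)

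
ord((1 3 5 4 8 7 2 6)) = 8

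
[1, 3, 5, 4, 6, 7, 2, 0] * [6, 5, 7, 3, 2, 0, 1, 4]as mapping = [0→5, 1→3, 2→0, 3→2, 4→1, 5→4, 6→7, 7→6]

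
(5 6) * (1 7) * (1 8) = (1 7 8)(5 6)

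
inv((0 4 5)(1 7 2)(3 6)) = (0 5 4)(1 2 7)(3 6)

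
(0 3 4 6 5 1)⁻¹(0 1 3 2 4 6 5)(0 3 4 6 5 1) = (0 4 2 6 5 1 3)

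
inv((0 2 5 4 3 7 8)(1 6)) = (0 8 7 3 4 5 2)(1 6)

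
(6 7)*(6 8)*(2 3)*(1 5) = (1 5)(2 3)(6 7 8)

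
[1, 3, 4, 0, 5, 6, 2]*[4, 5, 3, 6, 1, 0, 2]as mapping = [0→5, 1→6, 2→1, 3→4, 4→0, 5→2, 6→3]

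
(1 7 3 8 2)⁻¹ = (1 2 8 3 7)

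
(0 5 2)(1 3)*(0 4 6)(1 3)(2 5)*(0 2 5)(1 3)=(0 5)(1 3)(2 4 6)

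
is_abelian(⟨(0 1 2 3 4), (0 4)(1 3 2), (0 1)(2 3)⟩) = no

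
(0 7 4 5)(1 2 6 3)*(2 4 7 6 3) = (0 6 2 3 1 4 5)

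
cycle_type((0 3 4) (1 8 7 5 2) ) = 3.5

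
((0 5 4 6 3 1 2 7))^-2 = (0 2 3 4)(1 6 5 7)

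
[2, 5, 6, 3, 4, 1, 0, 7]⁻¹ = [6, 5, 0, 3, 4, 1, 2, 7]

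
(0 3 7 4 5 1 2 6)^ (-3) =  (0 1 7 6 5 3 2 4)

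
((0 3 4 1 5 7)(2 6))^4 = (0 5 4)(1 3 7)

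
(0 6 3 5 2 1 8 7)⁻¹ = (0 7 8 1 2 5 3 6)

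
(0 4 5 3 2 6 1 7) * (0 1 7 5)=(0 4)(1 5 3 2 6 7)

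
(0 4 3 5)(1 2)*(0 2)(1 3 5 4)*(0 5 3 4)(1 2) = (0 2 4 3)(1 5)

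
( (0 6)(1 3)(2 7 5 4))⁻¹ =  (0 6)(1 3)(2 4 5 7)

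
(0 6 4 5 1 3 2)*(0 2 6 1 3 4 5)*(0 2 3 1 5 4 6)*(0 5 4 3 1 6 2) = (0 4)(1 2)(3 5 6)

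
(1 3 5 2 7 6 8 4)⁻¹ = (1 4 8 6 7 2 5 3)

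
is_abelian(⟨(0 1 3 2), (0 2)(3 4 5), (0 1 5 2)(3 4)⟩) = no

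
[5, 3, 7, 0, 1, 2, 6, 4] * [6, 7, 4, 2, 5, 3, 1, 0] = [3, 2, 0, 6, 7, 4, 1, 5]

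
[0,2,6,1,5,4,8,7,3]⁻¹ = [0,3,1,8,5,4,2,7,6]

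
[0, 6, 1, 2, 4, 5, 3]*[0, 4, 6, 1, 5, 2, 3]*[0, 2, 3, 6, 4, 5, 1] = [0, 6, 4, 1, 5, 3, 2]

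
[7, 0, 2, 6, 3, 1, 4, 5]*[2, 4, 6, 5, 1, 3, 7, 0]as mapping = [0→0, 1→2, 2→6, 3→7, 4→5, 5→4, 6→1, 7→3]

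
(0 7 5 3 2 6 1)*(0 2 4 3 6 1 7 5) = (0 5 6 7)(1 2)(3 4)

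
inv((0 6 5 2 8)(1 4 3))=(0 8 2 5 6)(1 3 4)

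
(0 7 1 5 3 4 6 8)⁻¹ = (0 8 6 4 3 5 1 7)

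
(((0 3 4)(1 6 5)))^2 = (0 4 3)(1 5 6)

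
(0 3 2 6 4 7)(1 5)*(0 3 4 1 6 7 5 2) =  (0 4 5 6 1 2 7 3)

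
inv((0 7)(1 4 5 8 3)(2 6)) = (0 7)(1 3 8 5 4)(2 6)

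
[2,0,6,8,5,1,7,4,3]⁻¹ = [1,5,0,8,7,4,2,6,3]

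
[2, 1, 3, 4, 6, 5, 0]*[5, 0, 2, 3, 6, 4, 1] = [2, 0, 3, 6, 1, 4, 5]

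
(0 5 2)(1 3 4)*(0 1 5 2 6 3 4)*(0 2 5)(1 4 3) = (0 5 6 1 3 2 4)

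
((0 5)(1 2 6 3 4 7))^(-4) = (1 6 4)(2 3 7)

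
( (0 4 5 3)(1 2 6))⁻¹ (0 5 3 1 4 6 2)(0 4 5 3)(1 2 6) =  (0 2 5 1 6 4 3)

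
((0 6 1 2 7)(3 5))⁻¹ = (0 7 2 1 6)(3 5)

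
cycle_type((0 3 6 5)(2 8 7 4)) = 4^2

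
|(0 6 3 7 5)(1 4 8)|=15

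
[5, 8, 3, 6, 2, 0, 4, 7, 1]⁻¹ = [5, 8, 4, 2, 6, 0, 3, 7, 1]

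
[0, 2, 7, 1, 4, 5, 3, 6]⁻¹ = [0, 3, 1, 6, 4, 5, 7, 2]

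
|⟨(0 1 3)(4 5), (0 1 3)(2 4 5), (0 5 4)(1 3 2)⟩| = 720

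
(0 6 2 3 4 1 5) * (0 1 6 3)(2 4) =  (0 3 2)(1 5)(4 6)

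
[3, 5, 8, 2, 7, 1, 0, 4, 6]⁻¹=[6, 5, 3, 0, 7, 1, 8, 4, 2]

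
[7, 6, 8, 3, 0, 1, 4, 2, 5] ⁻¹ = [4, 5, 7, 3, 6, 8, 1, 0, 2] 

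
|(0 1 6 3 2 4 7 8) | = 8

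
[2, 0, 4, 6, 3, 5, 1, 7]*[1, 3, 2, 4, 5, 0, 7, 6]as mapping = [0→2, 1→1, 2→5, 3→7, 4→4, 5→0, 6→3, 7→6]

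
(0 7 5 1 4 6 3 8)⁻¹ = (0 8 3 6 4 1 5 7)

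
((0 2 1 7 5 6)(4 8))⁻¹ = (0 6 5 7 1 2)(4 8)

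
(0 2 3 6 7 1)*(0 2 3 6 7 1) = (0 3 7) (1 2 6) 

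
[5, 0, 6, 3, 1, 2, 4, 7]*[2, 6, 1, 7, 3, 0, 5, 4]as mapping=[0→0, 1→2, 2→5, 3→7, 4→6, 5→1, 6→3, 7→4]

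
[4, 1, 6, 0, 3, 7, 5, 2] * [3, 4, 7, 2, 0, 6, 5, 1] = [0, 4, 5, 3, 2, 1, 6, 7]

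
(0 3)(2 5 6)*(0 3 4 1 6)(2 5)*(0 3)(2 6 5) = (0 4 1 5 3)(2 6)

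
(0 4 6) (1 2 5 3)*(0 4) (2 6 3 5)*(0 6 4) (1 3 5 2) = (0 6) (1 4 5 2) 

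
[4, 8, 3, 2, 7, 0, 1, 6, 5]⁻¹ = [5, 6, 3, 2, 0, 8, 7, 4, 1]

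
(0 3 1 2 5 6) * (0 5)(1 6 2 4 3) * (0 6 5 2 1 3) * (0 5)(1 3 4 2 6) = (0 4 5 3)(1 2)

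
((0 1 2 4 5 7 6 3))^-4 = (0 5)(1 7)(2 6)(3 4)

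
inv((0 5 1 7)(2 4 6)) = (0 7 1 5)(2 6 4)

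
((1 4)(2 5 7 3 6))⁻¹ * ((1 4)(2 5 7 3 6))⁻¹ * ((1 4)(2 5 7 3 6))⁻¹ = (1 4)(2 7 6 5 3)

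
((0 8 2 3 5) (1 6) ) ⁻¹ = (0 5 3 2 8) (1 6) 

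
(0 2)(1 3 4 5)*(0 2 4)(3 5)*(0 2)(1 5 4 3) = (0 3 2)(1 4)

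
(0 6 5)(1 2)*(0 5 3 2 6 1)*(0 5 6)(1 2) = (0 2 5 6 3 1)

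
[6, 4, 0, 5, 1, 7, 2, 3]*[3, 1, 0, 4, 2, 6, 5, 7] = [5, 2, 3, 6, 1, 7, 0, 4]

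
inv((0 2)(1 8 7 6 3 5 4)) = (0 2)(1 4 5 3 6 7 8)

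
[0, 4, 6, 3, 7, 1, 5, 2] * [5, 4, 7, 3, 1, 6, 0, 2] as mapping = [0→5, 1→1, 2→0, 3→3, 4→2, 5→4, 6→6, 7→7] 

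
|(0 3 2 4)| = 4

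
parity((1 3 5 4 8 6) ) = odd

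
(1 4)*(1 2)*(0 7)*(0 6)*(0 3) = (0 7 6 3)(1 4 2)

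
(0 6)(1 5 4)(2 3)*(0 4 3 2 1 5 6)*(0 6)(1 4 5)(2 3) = (0 6 5 2 3 4 1)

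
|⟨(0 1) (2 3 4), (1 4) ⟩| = 120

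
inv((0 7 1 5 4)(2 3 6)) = (0 4 5 1 7)(2 6 3)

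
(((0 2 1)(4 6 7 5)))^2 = (0 1 2)(4 7)(5 6)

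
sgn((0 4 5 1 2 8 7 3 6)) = 1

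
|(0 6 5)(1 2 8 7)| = 12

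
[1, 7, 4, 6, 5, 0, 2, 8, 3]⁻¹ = [5, 0, 6, 8, 2, 4, 3, 1, 7]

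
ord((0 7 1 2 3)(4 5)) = 10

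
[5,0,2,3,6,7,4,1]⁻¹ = [1,7,2,3,6,0,4,5]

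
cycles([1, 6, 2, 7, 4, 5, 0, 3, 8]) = (0 1 6)(3 7)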